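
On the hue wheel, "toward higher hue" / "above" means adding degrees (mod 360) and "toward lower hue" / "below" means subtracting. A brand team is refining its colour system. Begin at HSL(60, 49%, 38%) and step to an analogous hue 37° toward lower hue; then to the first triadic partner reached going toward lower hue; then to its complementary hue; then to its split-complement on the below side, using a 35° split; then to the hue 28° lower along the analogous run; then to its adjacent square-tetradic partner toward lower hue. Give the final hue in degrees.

analog 37° ↓ −37°: 60 − 37 = 23°
triadic ↓ −120°: 23 − 120 = -97 → -97 + 360 = 263°
complement +180°: 263 + 180 = 443 → 443 − 360 = 83°
split-comp 35° ↓ +145°: 83 + 145 = 228°
analog 28° ↓ −28°: 228 − 28 = 200°
square ↓ −90°: 200 − 90 = 110°

110°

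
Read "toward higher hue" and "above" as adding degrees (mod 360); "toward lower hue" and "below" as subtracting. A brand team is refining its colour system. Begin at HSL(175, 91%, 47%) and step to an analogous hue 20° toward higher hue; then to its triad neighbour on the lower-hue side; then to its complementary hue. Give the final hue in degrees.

255°

analog 20° ↑ +20°: 175 + 20 = 195°
triadic ↓ −120°: 195 − 120 = 75°
complement +180°: 75 + 180 = 255°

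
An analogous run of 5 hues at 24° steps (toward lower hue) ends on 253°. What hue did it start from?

349°

4 steps of 24° (toward lower hue) give a net shift of −96°.
Start = end − shift: 253 + 96 = 349°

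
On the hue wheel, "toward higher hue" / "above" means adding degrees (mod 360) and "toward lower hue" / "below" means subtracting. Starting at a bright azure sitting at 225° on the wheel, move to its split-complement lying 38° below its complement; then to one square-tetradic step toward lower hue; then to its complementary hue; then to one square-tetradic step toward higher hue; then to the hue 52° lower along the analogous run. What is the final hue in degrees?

225 + 142 = 367 → 367 − 360 = 7°   (split-comp 38° ↓)
7 − 90 = -83 → -83 + 360 = 277°   (square ↓)
277 + 180 = 457 → 457 − 360 = 97°   (complement)
97 + 90 = 187°   (square ↑)
187 − 52 = 135°   (analog 52° ↓)

135°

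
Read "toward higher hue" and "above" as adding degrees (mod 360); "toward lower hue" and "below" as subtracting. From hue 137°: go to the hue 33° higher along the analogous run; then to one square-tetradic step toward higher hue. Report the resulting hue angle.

260°

137 + 33 = 170°   (analog 33° ↑)
170 + 90 = 260°   (square ↑)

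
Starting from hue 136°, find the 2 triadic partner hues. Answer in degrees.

256° and 16°

A triad places three hues 120° apart.
136 + 120 = 256°
136 + 240 = 376 → 376 − 360 = 16°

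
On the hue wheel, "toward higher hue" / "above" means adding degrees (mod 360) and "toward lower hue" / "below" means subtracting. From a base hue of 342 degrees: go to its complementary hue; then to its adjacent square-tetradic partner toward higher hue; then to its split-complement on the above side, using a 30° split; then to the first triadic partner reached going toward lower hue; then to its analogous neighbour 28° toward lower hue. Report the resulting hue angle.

complement +180°: 342 + 180 = 522 → 522 − 360 = 162°
square ↑ +90°: 162 + 90 = 252°
split-comp 30° ↑ +210°: 252 + 210 = 462 → 462 − 360 = 102°
triadic ↓ −120°: 102 − 120 = -18 → -18 + 360 = 342°
analog 28° ↓ −28°: 342 − 28 = 314°

314°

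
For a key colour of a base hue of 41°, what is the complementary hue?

221°

The complement sits 180° across the wheel.
41 + 180 = 221°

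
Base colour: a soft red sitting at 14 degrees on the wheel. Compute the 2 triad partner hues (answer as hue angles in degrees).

134° and 254°

A triad places three hues 120° apart.
14 + 120 = 134°
14 + 240 = 254°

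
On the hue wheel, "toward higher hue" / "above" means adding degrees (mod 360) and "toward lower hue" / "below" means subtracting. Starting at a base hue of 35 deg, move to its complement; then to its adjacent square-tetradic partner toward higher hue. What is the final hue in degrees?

complement +180°: 35 + 180 = 215°
square ↑ +90°: 215 + 90 = 305°

305°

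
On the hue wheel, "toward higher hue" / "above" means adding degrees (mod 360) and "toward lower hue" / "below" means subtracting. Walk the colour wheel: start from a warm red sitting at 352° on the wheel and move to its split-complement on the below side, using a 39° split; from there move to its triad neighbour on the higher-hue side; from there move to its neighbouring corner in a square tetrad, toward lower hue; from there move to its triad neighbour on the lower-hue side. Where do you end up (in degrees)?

split-comp 39° ↓ +141°: 352 + 141 = 493 → 493 − 360 = 133°
triadic ↑ +120°: 133 + 120 = 253°
square ↓ −90°: 253 − 90 = 163°
triadic ↓ −120°: 163 − 120 = 43°

43°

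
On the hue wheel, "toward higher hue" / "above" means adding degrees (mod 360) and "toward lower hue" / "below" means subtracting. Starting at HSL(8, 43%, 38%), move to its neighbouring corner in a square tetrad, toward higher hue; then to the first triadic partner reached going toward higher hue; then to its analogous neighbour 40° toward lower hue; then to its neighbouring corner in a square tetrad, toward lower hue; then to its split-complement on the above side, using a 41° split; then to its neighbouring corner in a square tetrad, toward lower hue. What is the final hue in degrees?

+90° (square ↑): 8 + 90 = 98°
+120° (triadic ↑): 98 + 120 = 218°
−40° (analog 40° ↓): 218 − 40 = 178°
−90° (square ↓): 178 − 90 = 88°
+221° (split-comp 41° ↑): 88 + 221 = 309°
−90° (square ↓): 309 − 90 = 219°

219°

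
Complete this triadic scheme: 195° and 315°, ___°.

75°

A triad places three hues 120° apart.
The full set through 195° is {75°, 195°, 315°}.
Given {195°, 315°}, the missing hue is 75°.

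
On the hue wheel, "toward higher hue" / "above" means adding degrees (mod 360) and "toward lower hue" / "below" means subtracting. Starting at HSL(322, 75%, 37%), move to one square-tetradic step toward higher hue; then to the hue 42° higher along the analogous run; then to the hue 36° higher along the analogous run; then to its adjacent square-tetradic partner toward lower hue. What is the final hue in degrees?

square ↑ +90°: 322 + 90 = 412 → 412 − 360 = 52°
analog 42° ↑ +42°: 52 + 42 = 94°
analog 36° ↑ +36°: 94 + 36 = 130°
square ↓ −90°: 130 − 90 = 40°

40°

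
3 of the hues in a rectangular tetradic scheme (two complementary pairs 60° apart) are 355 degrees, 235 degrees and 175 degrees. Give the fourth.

55°

A rectangular tetradic uses two complementary pairs 60° apart: offsets 0°, 60°, 180°, 240°.
Among {175°, 235°, 355°}, 175° and 355° are a 180° pair.
The remaining hue 235° needs its own complement: 235 + 180 = 415 → 415 − 360 = 55°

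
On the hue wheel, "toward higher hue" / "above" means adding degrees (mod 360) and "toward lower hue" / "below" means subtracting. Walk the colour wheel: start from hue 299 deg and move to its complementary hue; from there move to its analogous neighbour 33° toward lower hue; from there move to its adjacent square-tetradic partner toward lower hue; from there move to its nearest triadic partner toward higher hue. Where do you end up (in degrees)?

complement +180°: 299 + 180 = 479 → 479 − 360 = 119°
analog 33° ↓ −33°: 119 − 33 = 86°
square ↓ −90°: 86 − 90 = -4 → -4 + 360 = 356°
triadic ↑ +120°: 356 + 120 = 476 → 476 − 360 = 116°

116°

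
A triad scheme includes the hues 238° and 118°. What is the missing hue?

A triad places three hues 120° apart.
The full set through 118° is {118°, 238°, 358°}.
Given {118°, 238°}, the missing hue is 358°.

358°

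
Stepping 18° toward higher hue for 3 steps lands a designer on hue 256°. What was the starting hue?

202°

3 steps of 18° (toward higher hue) give a net shift of +54°.
Start = end − shift: 256 − 54 = 202°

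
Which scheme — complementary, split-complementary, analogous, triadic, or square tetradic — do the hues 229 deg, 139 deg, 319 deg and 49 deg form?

Sort the hues: 49°, 139°, 229°, 319°.
Successive gaps around the wheel: 90°, 90°, 90°, 90°.
Four hues every 90° form a square tetradic scheme.

square tetradic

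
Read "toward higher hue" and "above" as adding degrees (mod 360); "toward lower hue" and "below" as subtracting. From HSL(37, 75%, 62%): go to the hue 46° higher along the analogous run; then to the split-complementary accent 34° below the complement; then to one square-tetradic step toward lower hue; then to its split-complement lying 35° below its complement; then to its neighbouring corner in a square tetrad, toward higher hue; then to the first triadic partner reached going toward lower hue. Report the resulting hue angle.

37 + 46 = 83°   (analog 46° ↑)
83 + 146 = 229°   (split-comp 34° ↓)
229 − 90 = 139°   (square ↓)
139 + 145 = 284°   (split-comp 35° ↓)
284 + 90 = 374 → 374 − 360 = 14°   (square ↑)
14 − 120 = -106 → -106 + 360 = 254°   (triadic ↓)

254°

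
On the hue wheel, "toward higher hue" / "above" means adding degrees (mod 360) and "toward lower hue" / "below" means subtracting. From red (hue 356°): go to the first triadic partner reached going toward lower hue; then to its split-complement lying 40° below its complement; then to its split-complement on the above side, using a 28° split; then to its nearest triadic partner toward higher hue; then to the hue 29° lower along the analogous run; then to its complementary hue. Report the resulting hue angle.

135°

−120° (triadic ↓): 356 − 120 = 236°
+140° (split-comp 40° ↓): 236 + 140 = 376 → 376 − 360 = 16°
+208° (split-comp 28° ↑): 16 + 208 = 224°
+120° (triadic ↑): 224 + 120 = 344°
−29° (analog 29° ↓): 344 − 29 = 315°
+180° (complement): 315 + 180 = 495 → 495 − 360 = 135°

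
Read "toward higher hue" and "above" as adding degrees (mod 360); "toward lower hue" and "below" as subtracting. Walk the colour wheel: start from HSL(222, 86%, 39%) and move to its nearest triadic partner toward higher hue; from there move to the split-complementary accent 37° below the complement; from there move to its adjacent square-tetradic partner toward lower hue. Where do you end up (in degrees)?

35°

triadic ↑ +120°: 222 + 120 = 342°
split-comp 37° ↓ +143°: 342 + 143 = 485 → 485 − 360 = 125°
square ↓ −90°: 125 − 90 = 35°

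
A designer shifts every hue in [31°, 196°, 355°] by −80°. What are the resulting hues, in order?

311°, 116°, 275°

31 − 80 = -49 → -49 + 360 = 311°
196 − 80 = 116°
355 − 80 = 275°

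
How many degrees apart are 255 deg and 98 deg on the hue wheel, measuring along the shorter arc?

|255 − 98| = 157.
157 ≤ 180, so the shorter arc is 157°.

157°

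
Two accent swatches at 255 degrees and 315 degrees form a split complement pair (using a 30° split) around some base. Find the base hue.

105°

The accents sit 30° either side of the complement, so the complement is their short-arc midpoint on the wheel.
Short-arc midpoint of 255° and 315°: 285°.
Base is 180° from the complement: 285 − 180 = 105°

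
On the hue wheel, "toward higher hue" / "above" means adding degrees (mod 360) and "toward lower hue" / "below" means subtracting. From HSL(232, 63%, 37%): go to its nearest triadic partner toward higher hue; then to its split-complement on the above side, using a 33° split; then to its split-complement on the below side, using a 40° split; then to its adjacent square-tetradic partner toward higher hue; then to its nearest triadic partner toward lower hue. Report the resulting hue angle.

315°

+120° (triadic ↑): 232 + 120 = 352°
+213° (split-comp 33° ↑): 352 + 213 = 565 → 565 − 360 = 205°
+140° (split-comp 40° ↓): 205 + 140 = 345°
+90° (square ↑): 345 + 90 = 435 → 435 − 360 = 75°
−120° (triadic ↓): 75 − 120 = -45 → -45 + 360 = 315°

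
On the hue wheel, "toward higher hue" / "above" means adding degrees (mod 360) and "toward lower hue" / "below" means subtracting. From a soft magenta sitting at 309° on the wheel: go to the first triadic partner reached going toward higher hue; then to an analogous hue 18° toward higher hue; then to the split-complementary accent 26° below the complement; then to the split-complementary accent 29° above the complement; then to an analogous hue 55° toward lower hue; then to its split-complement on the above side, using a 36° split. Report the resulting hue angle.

251°

309 + 120 = 429 → 429 − 360 = 69°   (triadic ↑)
69 + 18 = 87°   (analog 18° ↑)
87 + 154 = 241°   (split-comp 26° ↓)
241 + 209 = 450 → 450 − 360 = 90°   (split-comp 29° ↑)
90 − 55 = 35°   (analog 55° ↓)
35 + 216 = 251°   (split-comp 36° ↑)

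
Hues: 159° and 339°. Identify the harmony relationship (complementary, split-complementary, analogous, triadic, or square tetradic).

complementary

Sort the hues: 159°, 339°.
Successive gaps around the wheel: 180°, 180°.
Two hues 180° apart are complementary.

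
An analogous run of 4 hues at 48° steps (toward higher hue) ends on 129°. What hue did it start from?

345°

3 steps of 48° (toward higher hue) give a net shift of +144°.
Start = end − shift: 129 − 144 = -15 → -15 + 360 = 345°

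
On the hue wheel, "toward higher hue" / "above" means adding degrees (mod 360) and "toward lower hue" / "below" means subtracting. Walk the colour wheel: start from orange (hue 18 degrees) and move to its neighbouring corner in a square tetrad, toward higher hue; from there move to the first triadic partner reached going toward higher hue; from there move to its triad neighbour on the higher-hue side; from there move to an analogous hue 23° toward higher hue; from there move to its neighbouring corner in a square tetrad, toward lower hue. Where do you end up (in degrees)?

square ↑ +90°: 18 + 90 = 108°
triadic ↑ +120°: 108 + 120 = 228°
triadic ↑ +120°: 228 + 120 = 348°
analog 23° ↑ +23°: 348 + 23 = 371 → 371 − 360 = 11°
square ↓ −90°: 11 − 90 = -79 → -79 + 360 = 281°

281°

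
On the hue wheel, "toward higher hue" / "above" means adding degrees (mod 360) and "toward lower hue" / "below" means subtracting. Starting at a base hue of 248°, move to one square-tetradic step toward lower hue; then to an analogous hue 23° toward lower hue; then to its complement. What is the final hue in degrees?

248 − 90 = 158°   (square ↓)
158 − 23 = 135°   (analog 23° ↓)
135 + 180 = 315°   (complement)

315°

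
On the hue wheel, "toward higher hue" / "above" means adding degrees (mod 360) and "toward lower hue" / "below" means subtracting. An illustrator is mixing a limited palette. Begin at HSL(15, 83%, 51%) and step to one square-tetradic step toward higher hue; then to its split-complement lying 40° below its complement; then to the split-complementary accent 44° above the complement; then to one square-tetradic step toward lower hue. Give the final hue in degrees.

19°

+90° (square ↑): 15 + 90 = 105°
+140° (split-comp 40° ↓): 105 + 140 = 245°
+224° (split-comp 44° ↑): 245 + 224 = 469 → 469 − 360 = 109°
−90° (square ↓): 109 − 90 = 19°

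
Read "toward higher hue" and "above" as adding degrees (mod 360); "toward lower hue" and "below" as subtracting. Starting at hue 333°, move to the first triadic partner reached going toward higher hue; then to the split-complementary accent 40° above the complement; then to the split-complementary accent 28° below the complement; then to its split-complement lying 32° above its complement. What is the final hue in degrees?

+120° (triadic ↑): 333 + 120 = 453 → 453 − 360 = 93°
+220° (split-comp 40° ↑): 93 + 220 = 313°
+152° (split-comp 28° ↓): 313 + 152 = 465 → 465 − 360 = 105°
+212° (split-comp 32° ↑): 105 + 212 = 317°

317°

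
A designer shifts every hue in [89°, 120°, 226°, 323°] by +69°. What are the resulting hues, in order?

158°, 189°, 295°, 32°

89 + 69 = 158°
120 + 69 = 189°
226 + 69 = 295°
323 + 69 = 392 → 392 − 360 = 32°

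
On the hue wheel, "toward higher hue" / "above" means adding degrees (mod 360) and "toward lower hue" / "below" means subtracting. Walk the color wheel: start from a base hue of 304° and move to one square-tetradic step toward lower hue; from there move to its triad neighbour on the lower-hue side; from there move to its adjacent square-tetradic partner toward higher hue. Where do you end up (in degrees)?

square ↓ −90°: 304 − 90 = 214°
triadic ↓ −120°: 214 − 120 = 94°
square ↑ +90°: 94 + 90 = 184°

184°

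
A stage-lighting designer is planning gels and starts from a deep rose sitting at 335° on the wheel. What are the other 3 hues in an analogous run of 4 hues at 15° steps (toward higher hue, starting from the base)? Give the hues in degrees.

Analogous hues sit every 15° along the wheel.
335 + 15 = 350°
335 + 30 = 365 → 365 − 360 = 5°
335 + 45 = 380 → 380 − 360 = 20°

350°, 5° and 20°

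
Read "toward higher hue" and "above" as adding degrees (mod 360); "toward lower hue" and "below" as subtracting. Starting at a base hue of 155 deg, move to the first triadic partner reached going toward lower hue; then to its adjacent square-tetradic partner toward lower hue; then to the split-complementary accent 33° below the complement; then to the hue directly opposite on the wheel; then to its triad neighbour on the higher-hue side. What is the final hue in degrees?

32°

−120° (triadic ↓): 155 − 120 = 35°
−90° (square ↓): 35 − 90 = -55 → -55 + 360 = 305°
+147° (split-comp 33° ↓): 305 + 147 = 452 → 452 − 360 = 92°
+180° (complement): 92 + 180 = 272°
+120° (triadic ↑): 272 + 120 = 392 → 392 − 360 = 32°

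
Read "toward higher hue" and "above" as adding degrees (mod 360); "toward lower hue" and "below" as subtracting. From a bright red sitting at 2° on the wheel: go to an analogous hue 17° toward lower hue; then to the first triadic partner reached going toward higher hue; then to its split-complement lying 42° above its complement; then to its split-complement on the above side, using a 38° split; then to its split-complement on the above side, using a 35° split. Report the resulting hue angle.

40°

2 − 17 = -15 → -15 + 360 = 345°   (analog 17° ↓)
345 + 120 = 465 → 465 − 360 = 105°   (triadic ↑)
105 + 222 = 327°   (split-comp 42° ↑)
327 + 218 = 545 → 545 − 360 = 185°   (split-comp 38° ↑)
185 + 215 = 400 → 400 − 360 = 40°   (split-comp 35° ↑)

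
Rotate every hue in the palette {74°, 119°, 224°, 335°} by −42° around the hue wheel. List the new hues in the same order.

74 − 42 = 32°
119 − 42 = 77°
224 − 42 = 182°
335 − 42 = 293°

32°, 77°, 182°, 293°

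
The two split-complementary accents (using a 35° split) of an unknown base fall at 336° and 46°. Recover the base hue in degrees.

The accents sit 35° either side of the complement, so the complement is their short-arc midpoint on the wheel.
Short-arc midpoint of 336° and 46°: 11°.
Base is 180° from the complement: 11 − 180 = -169 → -169 + 360 = 191°

191°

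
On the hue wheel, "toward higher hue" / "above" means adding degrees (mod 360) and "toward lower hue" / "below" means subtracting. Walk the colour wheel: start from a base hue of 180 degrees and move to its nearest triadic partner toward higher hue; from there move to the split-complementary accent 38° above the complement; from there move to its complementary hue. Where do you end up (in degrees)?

338°

180 + 120 = 300°   (triadic ↑)
300 + 218 = 518 → 518 − 360 = 158°   (split-comp 38° ↑)
158 + 180 = 338°   (complement)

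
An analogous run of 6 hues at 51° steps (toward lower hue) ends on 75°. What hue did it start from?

5 steps of 51° (toward lower hue) give a net shift of −255°.
Start = end − shift: 75 + 255 = 330°

330°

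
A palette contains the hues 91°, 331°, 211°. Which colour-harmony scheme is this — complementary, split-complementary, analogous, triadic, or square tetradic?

Sort the hues: 91°, 211°, 331°.
Successive gaps around the wheel: 120°, 120°, 120°.
Three hues equally spaced 120° apart form a triad.

triadic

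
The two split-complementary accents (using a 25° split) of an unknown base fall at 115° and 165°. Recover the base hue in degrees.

The accents sit 25° either side of the complement, so the complement is their short-arc midpoint on the wheel.
Short-arc midpoint of 115° and 165°: 140°.
Base is 180° from the complement: 140 − 180 = -40 → -40 + 360 = 320°

320°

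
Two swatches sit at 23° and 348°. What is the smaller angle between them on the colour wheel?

35°

|23 − 348| = 325.
The shorter arc is 360 − 325 = 35°.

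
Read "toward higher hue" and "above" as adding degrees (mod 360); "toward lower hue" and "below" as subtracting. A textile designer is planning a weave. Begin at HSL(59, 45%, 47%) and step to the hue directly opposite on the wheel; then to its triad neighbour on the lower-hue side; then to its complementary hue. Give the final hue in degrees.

299°

complement +180°: 59 + 180 = 239°
triadic ↓ −120°: 239 − 120 = 119°
complement +180°: 119 + 180 = 299°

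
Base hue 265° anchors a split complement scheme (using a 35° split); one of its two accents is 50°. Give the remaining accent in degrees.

Split-complementary hues sit 35° either side of the complement.
Complement of the base 265°: 265 + 180 = 445 → 445 − 360 = 85°
The given accent 50° is 35° one side of 85°; the other accent sits 35° the other side: 85 + 35 = 120°

120°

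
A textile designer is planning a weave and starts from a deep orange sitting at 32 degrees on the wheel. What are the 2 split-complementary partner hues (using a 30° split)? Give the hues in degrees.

182° and 242°

Split-complementary hues sit 30° either side of the complement.
Complement of 32 degrees: 32 + 180 = 212°
212 − 30 = 182°
212 + 30 = 242°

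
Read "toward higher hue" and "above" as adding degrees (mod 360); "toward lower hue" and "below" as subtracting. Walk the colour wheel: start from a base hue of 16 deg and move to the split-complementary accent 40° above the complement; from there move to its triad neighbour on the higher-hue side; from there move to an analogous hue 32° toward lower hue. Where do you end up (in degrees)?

324°

split-comp 40° ↑ +220°: 16 + 220 = 236°
triadic ↑ +120°: 236 + 120 = 356°
analog 32° ↓ −32°: 356 − 32 = 324°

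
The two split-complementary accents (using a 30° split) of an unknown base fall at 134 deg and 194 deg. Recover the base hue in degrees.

344°

The accents sit 30° either side of the complement, so the complement is their short-arc midpoint on the wheel.
Short-arc midpoint of 134° and 194°: 164°.
Base is 180° from the complement: 164 − 180 = -16 → -16 + 360 = 344°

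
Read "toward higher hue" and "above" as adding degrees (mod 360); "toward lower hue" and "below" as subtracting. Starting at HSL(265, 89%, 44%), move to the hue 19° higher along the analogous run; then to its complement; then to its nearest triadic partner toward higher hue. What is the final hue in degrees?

224°

analog 19° ↑ +19°: 265 + 19 = 284°
complement +180°: 284 + 180 = 464 → 464 − 360 = 104°
triadic ↑ +120°: 104 + 120 = 224°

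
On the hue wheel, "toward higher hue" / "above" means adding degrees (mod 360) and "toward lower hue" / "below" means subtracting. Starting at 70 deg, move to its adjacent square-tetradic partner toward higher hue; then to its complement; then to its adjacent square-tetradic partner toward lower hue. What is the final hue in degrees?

250°

70 + 90 = 160°   (square ↑)
160 + 180 = 340°   (complement)
340 − 90 = 250°   (square ↓)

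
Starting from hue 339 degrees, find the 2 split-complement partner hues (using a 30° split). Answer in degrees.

Split-complementary hues sit 30° either side of the complement.
Complement of 339 degrees: 339 + 180 = 519 → 519 − 360 = 159°
159 − 30 = 129°
159 + 30 = 189°

129° and 189°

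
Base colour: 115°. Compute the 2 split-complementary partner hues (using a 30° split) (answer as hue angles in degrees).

Split-complementary hues sit 30° either side of the complement.
Complement of 115°: 115 + 180 = 295°
295 − 30 = 265°
295 + 30 = 325°

265° and 325°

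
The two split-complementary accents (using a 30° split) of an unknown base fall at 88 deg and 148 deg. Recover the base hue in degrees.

The accents sit 30° either side of the complement, so the complement is their short-arc midpoint on the wheel.
Short-arc midpoint of 88° and 148°: 118°.
Base is 180° from the complement: 118 − 180 = -62 → -62 + 360 = 298°

298°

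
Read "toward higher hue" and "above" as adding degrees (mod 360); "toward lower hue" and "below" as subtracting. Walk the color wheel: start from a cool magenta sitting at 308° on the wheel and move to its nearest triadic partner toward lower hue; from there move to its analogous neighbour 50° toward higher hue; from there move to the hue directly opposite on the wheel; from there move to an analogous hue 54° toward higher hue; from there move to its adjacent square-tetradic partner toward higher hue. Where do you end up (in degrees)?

triadic ↓ −120°: 308 − 120 = 188°
analog 50° ↑ +50°: 188 + 50 = 238°
complement +180°: 238 + 180 = 418 → 418 − 360 = 58°
analog 54° ↑ +54°: 58 + 54 = 112°
square ↑ +90°: 112 + 90 = 202°

202°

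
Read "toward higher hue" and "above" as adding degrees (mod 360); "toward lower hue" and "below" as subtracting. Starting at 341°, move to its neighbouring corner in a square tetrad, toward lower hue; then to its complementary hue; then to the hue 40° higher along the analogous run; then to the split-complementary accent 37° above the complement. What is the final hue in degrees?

341 − 90 = 251°   (square ↓)
251 + 180 = 431 → 431 − 360 = 71°   (complement)
71 + 40 = 111°   (analog 40° ↑)
111 + 217 = 328°   (split-comp 37° ↑)

328°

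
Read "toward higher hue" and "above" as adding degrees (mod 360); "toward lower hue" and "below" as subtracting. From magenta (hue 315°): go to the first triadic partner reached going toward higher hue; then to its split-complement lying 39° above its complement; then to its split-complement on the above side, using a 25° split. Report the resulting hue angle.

triadic ↑ +120°: 315 + 120 = 435 → 435 − 360 = 75°
split-comp 39° ↑ +219°: 75 + 219 = 294°
split-comp 25° ↑ +205°: 294 + 205 = 499 → 499 − 360 = 139°

139°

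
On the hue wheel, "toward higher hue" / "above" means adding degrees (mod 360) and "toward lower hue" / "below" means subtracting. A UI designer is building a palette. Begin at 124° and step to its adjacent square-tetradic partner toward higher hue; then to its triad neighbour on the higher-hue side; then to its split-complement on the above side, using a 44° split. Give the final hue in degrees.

198°

+90° (square ↑): 124 + 90 = 214°
+120° (triadic ↑): 214 + 120 = 334°
+224° (split-comp 44° ↑): 334 + 224 = 558 → 558 − 360 = 198°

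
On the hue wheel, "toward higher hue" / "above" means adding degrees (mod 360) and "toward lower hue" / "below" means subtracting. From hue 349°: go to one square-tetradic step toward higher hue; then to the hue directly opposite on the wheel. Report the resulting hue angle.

259°

349 + 90 = 439 → 439 − 360 = 79°   (square ↑)
79 + 180 = 259°   (complement)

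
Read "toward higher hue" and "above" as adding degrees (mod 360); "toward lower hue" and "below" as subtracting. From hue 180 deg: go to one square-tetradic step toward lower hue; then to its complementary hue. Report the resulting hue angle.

180 − 90 = 90°   (square ↓)
90 + 180 = 270°   (complement)

270°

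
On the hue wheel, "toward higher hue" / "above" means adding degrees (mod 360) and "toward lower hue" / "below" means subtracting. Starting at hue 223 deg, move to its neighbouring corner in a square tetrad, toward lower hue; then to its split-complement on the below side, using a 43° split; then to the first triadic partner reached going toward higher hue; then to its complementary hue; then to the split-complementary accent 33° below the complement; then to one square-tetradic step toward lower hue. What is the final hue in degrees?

223 − 90 = 133°   (square ↓)
133 + 137 = 270°   (split-comp 43° ↓)
270 + 120 = 390 → 390 − 360 = 30°   (triadic ↑)
30 + 180 = 210°   (complement)
210 + 147 = 357°   (split-comp 33° ↓)
357 − 90 = 267°   (square ↓)

267°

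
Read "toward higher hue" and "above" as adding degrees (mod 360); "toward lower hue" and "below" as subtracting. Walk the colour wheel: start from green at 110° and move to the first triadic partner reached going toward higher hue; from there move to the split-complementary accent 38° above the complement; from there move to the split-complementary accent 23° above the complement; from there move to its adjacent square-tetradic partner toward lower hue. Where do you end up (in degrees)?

110 + 120 = 230°   (triadic ↑)
230 + 218 = 448 → 448 − 360 = 88°   (split-comp 38° ↑)
88 + 203 = 291°   (split-comp 23° ↑)
291 − 90 = 201°   (square ↓)

201°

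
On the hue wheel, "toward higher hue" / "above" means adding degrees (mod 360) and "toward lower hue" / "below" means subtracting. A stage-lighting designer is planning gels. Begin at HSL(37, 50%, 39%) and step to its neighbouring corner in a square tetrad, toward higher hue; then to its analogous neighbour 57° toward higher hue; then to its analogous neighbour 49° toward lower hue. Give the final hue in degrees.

37 + 90 = 127°   (square ↑)
127 + 57 = 184°   (analog 57° ↑)
184 − 49 = 135°   (analog 49° ↓)

135°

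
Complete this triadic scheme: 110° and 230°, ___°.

A triad places three hues 120° apart.
The full set through 110° is {110°, 230°, 350°}.
Given {110°, 230°}, the missing hue is 350°.

350°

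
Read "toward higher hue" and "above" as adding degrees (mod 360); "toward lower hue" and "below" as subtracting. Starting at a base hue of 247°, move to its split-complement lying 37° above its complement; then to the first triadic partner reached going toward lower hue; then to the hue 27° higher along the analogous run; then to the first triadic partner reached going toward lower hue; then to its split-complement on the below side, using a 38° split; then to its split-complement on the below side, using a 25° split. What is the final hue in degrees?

+217° (split-comp 37° ↑): 247 + 217 = 464 → 464 − 360 = 104°
−120° (triadic ↓): 104 − 120 = -16 → -16 + 360 = 344°
+27° (analog 27° ↑): 344 + 27 = 371 → 371 − 360 = 11°
−120° (triadic ↓): 11 − 120 = -109 → -109 + 360 = 251°
+142° (split-comp 38° ↓): 251 + 142 = 393 → 393 − 360 = 33°
+155° (split-comp 25° ↓): 33 + 155 = 188°

188°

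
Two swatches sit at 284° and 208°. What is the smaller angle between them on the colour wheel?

76°

|284 − 208| = 76.
76 ≤ 180, so the shorter arc is 76°.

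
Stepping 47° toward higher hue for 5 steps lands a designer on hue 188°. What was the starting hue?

5 steps of 47° (toward higher hue) give a net shift of +235°.
Start = end − shift: 188 − 235 = -47 → -47 + 360 = 313°

313°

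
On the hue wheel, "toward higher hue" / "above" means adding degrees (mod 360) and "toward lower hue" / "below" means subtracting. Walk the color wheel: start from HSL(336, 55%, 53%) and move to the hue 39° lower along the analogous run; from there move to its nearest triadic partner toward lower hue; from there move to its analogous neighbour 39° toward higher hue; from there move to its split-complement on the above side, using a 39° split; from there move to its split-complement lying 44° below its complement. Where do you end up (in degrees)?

211°

336 − 39 = 297°   (analog 39° ↓)
297 − 120 = 177°   (triadic ↓)
177 + 39 = 216°   (analog 39° ↑)
216 + 219 = 435 → 435 − 360 = 75°   (split-comp 39° ↑)
75 + 136 = 211°   (split-comp 44° ↓)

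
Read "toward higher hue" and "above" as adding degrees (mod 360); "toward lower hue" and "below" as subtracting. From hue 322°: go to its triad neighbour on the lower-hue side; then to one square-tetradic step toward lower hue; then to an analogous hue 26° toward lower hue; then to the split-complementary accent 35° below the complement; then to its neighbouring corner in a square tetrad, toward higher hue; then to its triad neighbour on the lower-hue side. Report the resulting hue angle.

322 − 120 = 202°   (triadic ↓)
202 − 90 = 112°   (square ↓)
112 − 26 = 86°   (analog 26° ↓)
86 + 145 = 231°   (split-comp 35° ↓)
231 + 90 = 321°   (square ↑)
321 − 120 = 201°   (triadic ↓)

201°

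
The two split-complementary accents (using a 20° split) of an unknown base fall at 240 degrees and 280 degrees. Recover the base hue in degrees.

80°

The accents sit 20° either side of the complement, so the complement is their short-arc midpoint on the wheel.
Short-arc midpoint of 240° and 280°: 260°.
Base is 180° from the complement: 260 − 180 = 80°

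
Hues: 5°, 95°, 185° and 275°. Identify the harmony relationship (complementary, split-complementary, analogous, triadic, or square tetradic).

Sort the hues: 5°, 95°, 185°, 275°.
Successive gaps around the wheel: 90°, 90°, 90°, 90°.
Four hues every 90° form a square tetradic scheme.

square tetradic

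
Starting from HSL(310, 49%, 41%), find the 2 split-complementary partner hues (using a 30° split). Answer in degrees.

Split-complementary hues sit 30° either side of the complement.
Complement of 310 deg: 310 + 180 = 490 → 490 − 360 = 130°
130 − 30 = 100°
130 + 30 = 160°

100° and 160°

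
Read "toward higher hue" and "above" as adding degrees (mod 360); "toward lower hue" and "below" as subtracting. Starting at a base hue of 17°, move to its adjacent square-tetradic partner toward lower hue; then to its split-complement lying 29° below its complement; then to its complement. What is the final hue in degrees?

square ↓ −90°: 17 − 90 = -73 → -73 + 360 = 287°
split-comp 29° ↓ +151°: 287 + 151 = 438 → 438 − 360 = 78°
complement +180°: 78 + 180 = 258°

258°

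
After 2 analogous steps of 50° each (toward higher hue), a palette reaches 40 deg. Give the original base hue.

2 steps of 50° (toward higher hue) give a net shift of +100°.
Start = end − shift: 40 − 100 = -60 → -60 + 360 = 300°

300°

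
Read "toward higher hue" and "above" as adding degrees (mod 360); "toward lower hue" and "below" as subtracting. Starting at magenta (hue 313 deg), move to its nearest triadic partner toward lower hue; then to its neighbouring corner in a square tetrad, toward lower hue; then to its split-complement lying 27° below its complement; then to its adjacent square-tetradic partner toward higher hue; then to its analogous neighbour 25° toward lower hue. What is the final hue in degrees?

313 − 120 = 193°   (triadic ↓)
193 − 90 = 103°   (square ↓)
103 + 153 = 256°   (split-comp 27° ↓)
256 + 90 = 346°   (square ↑)
346 − 25 = 321°   (analog 25° ↓)

321°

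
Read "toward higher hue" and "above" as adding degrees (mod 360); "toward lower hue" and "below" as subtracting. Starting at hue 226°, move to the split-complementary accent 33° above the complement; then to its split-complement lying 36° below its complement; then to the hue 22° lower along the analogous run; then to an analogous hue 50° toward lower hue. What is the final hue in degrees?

151°

split-comp 33° ↑ +213°: 226 + 213 = 439 → 439 − 360 = 79°
split-comp 36° ↓ +144°: 79 + 144 = 223°
analog 22° ↓ −22°: 223 − 22 = 201°
analog 50° ↓ −50°: 201 − 50 = 151°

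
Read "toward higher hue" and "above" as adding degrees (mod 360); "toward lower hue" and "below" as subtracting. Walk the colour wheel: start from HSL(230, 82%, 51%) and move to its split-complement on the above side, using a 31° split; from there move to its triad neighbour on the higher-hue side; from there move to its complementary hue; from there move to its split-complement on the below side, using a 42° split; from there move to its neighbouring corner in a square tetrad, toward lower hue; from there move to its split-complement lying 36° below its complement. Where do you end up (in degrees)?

+211° (split-comp 31° ↑): 230 + 211 = 441 → 441 − 360 = 81°
+120° (triadic ↑): 81 + 120 = 201°
+180° (complement): 201 + 180 = 381 → 381 − 360 = 21°
+138° (split-comp 42° ↓): 21 + 138 = 159°
−90° (square ↓): 159 − 90 = 69°
+144° (split-comp 36° ↓): 69 + 144 = 213°

213°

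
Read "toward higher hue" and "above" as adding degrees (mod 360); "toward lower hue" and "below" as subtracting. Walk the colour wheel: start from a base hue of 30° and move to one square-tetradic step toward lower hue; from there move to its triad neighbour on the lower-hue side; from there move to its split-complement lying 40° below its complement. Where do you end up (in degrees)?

320°

square ↓ −90°: 30 − 90 = -60 → -60 + 360 = 300°
triadic ↓ −120°: 300 − 120 = 180°
split-comp 40° ↓ +140°: 180 + 140 = 320°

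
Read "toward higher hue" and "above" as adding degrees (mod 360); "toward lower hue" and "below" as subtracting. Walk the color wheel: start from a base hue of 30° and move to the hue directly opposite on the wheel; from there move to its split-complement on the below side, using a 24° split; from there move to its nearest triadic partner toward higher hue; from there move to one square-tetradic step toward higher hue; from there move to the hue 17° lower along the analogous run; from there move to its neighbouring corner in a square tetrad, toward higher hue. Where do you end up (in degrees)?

+180° (complement): 30 + 180 = 210°
+156° (split-comp 24° ↓): 210 + 156 = 366 → 366 − 360 = 6°
+120° (triadic ↑): 6 + 120 = 126°
+90° (square ↑): 126 + 90 = 216°
−17° (analog 17° ↓): 216 − 17 = 199°
+90° (square ↑): 199 + 90 = 289°

289°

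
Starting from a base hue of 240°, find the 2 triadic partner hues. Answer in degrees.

0° and 120°

A triad places three hues 120° apart.
240 + 120 = 360 → 360 − 360 = 0°
240 + 240 = 480 → 480 − 360 = 120°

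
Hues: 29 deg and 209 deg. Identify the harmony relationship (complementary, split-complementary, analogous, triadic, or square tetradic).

Sort the hues: 29°, 209°.
Successive gaps around the wheel: 180°, 180°.
Two hues 180° apart are complementary.

complementary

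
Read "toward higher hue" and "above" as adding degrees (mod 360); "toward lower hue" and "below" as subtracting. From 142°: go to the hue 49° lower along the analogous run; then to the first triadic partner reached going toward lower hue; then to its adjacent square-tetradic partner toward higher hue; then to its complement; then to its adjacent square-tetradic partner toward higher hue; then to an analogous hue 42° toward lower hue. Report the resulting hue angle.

291°

−49° (analog 49° ↓): 142 − 49 = 93°
−120° (triadic ↓): 93 − 120 = -27 → -27 + 360 = 333°
+90° (square ↑): 333 + 90 = 423 → 423 − 360 = 63°
+180° (complement): 63 + 180 = 243°
+90° (square ↑): 243 + 90 = 333°
−42° (analog 42° ↓): 333 − 42 = 291°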